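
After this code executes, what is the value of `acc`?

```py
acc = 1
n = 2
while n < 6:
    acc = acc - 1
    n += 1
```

-3

n=2: acc = 1-1 = 0
n=3: acc = 0-1 = -1
n=4: acc = (-1)-1 = -2
n=5: acc = (-2)-1 = -3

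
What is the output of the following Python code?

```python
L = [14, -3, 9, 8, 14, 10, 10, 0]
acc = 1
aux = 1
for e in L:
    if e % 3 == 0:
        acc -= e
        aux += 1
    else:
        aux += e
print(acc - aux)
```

e=14: not %3==0; aux=15
e=-3: %3==0, acc = 1-(-3) = 4; aux=16
e=9: %3==0, acc = 4-9 = -5; aux=17
e=8: not %3==0; aux=25
e=14: not %3==0; aux=39
e=10: not %3==0; aux=49
e=10: not %3==0; aux=59
e=0: %3==0, acc = (-5)-0 = -5; aux=60
acc-aux = (-5)-60 = -65

-65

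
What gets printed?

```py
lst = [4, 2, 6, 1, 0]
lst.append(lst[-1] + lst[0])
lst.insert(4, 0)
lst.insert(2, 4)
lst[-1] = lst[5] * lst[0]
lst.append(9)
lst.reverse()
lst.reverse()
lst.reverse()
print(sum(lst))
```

26

append lst[-1]+lst[0] = 0+4 = 4 → [4, 2, 6, 1, 0, 4]
insert 0 at 4 → [4, 2, 6, 1, 0, 0, 4]
insert 4 at 2 → [4, 2, 4, 6, 1, 0, 0, 4]
lst[-1] = lst[5]*lst[0] = 0*4 = 0 → [4, 2, 4, 6, 1, 0, 0, 0]
append 9 → [4, 2, 4, 6, 1, 0, 0, 0, 9]
reverse → [9, 0, 0, 0, 1, 6, 4, 2, 4]
reverse → [4, 2, 4, 6, 1, 0, 0, 0, 9]
reverse → [9, 0, 0, 0, 1, 6, 4, 2, 4]
sum = 26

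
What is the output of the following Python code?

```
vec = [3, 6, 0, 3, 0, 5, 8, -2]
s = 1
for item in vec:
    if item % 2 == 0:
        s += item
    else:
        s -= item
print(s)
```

item=3: not even, s = 1-3 = -2
item=6: even, s = (-2)+6 = 4
item=0: even, s = 4+0 = 4
item=3: not even, s = 4-3 = 1
item=0: even, s = 1+0 = 1
item=5: not even, s = 1-5 = -4
item=8: even, s = (-4)+8 = 4
item=-2: even, s = 4+(-2) = 2

2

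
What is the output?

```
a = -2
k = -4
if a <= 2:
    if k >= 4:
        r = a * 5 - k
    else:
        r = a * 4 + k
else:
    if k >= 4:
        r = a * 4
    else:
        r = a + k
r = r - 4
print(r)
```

-16

a=-2, k=-4
a <= 2 is True; k >= 4 is False
→ r = a * 4 + k = -12
r = (-12)-4 = -16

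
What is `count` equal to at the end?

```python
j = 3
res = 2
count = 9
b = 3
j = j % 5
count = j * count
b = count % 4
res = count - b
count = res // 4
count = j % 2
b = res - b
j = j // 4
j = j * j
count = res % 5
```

4

j = 3%5 = 3
count = 3*9 = 27
b = 27%4 = 3
res = 27-3 = 24
count = 24//4 = 6
count = 3%2 = 1
b = 24-3 = 21
j = 3//4 = 0
j = 0*0 = 0
count = 24%5 = 4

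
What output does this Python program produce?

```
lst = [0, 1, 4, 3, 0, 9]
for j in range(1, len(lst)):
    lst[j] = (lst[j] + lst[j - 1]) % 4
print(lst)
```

j=1: lst[1] = (1+0)%4 = 1 → [0, 1, 4, 3, 0, 9]
j=2: lst[2] = (4+1)%4 = 1 → [0, 1, 1, 3, 0, 9]
j=3: lst[3] = (3+1)%4 = 0 → [0, 1, 1, 0, 0, 9]
j=4: lst[4] = (0+0)%4 = 0 → [0, 1, 1, 0, 0, 9]
j=5: lst[5] = (9+0)%4 = 1 → [0, 1, 1, 0, 0, 1]

[0, 1, 1, 0, 0, 1]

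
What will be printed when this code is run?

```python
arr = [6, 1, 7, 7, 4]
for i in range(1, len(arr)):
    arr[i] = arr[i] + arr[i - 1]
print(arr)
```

i=1: arr[1] = 1+6 = 7 → [6, 7, 7, 7, 4]
i=2: arr[2] = 7+7 = 14 → [6, 7, 14, 7, 4]
i=3: arr[3] = 7+14 = 21 → [6, 7, 14, 21, 4]
i=4: arr[4] = 4+21 = 25 → [6, 7, 14, 21, 25]

[6, 7, 14, 21, 25]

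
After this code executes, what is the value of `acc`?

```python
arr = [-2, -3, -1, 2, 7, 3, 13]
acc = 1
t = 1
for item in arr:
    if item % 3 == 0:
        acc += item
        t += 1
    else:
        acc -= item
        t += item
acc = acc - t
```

item=-2: not %3==0, acc = 1-(-2) = 3; t=-1
item=-3: %3==0, acc = 3+(-3) = 0; t=0
item=-1: not %3==0, acc = 0-(-1) = 1; t=-1
item=2: not %3==0, acc = 1-2 = -1; t=1
item=7: not %3==0, acc = (-1)-7 = -8; t=8
item=3: %3==0, acc = (-8)+3 = -5; t=9
item=13: not %3==0, acc = (-5)-13 = -18; t=22
acc-t = (-18)-22 = -40

-40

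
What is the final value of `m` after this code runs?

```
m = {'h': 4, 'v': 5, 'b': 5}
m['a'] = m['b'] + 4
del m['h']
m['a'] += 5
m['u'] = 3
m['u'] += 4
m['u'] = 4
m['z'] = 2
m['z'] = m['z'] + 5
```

m['a'] = m['b']+4 = 9 → {'h': 4, 'v': 5, 'b': 5, 'a': 9}
del 'h' → {'v': 5, 'b': 5, 'a': 9}
m['a'] = 9+5 = 14 → {'v': 5, 'b': 5, 'a': 14}
m['u'] = 3 → {'v': 5, 'b': 5, 'a': 14, 'u': 3}
m['u'] = 3+4 = 7 → {'v': 5, 'b': 5, 'a': 14, 'u': 7}
m['u'] = 4 → {'v': 5, 'b': 5, 'a': 14, 'u': 4}
m['z'] = 2 → {'v': 5, 'b': 5, 'a': 14, 'u': 4, 'z': 2}
m['z'] = m['z']+5 = 7 → {'v': 5, 'b': 5, 'a': 14, 'u': 4, 'z': 7}

{'v': 5, 'b': 5, 'a': 14, 'u': 4, 'z': 7}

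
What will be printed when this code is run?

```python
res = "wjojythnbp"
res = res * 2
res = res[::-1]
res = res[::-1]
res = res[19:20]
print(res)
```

p

repeat ×2 → 'wjojythnbpwjojythnbp'
reverse → 'pbnhtyjojwpbnhtyjojw'
reverse → 'wjojythnbpwjojythnbp'
slice [19:20] → 'p'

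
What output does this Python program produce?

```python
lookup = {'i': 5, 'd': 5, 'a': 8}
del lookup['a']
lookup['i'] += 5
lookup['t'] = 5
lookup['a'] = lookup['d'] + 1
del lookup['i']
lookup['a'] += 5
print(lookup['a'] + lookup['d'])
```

del 'a' → {'i': 5, 'd': 5}
lookup['i'] = 5+5 = 10 → {'i': 10, 'd': 5}
lookup['t'] = 5 → {'i': 10, 'd': 5, 't': 5}
lookup['a'] = lookup['d']+1 = 6 → {'i': 10, 'd': 5, 't': 5, 'a': 6}
del 'i' → {'d': 5, 't': 5, 'a': 6}
lookup['a'] = 6+5 = 11 → {'d': 5, 't': 5, 'a': 11}
lookup['a']+lookup['d'] = 11+5 = 16

16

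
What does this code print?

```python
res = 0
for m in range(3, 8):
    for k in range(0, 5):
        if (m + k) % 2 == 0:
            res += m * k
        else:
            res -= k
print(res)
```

94

m=3,k=0: odd sum, res = 0-0 = 0
m=3,k=1: even sum, res = 0+3 = 3
m=3,k=2: odd sum, res = 3-2 = 1
m=3,k=3: even sum, res = 1+9 = 10
m=3,k=4: odd sum, res = 10-4 = 6
m=4,k=0: even sum, res = 6+0 = 6
m=4,k=1: odd sum, res = 6-1 = 5
m=4,k=2: even sum, res = 5+8 = 13
m=4,k=3: odd sum, res = 13-3 = 10
m=4,k=4: even sum, res = 10+16 = 26
m=5,k=0: odd sum, res = 26-0 = 26
m=5,k=1: even sum, res = 26+5 = 31
m=5,k=2: odd sum, res = 31-2 = 29
m=5,k=3: even sum, res = 29+15 = 44
m=5,k=4: odd sum, res = 44-4 = 40
m=6,k=0: even sum, res = 40+0 = 40
m=6,k=1: odd sum, res = 40-1 = 39
m=6,k=2: even sum, res = 39+12 = 51
m=6,k=3: odd sum, res = 51-3 = 48
m=6,k=4: even sum, res = 48+24 = 72
m=7,k=0: odd sum, res = 72-0 = 72
m=7,k=1: even sum, res = 72+7 = 79
m=7,k=2: odd sum, res = 79-2 = 77
m=7,k=3: even sum, res = 77+21 = 98
m=7,k=4: odd sum, res = 98-4 = 94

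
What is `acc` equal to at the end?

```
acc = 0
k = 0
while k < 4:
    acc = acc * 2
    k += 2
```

0

k=0: acc = 0*2 = 0
k=2: acc = 0*2 = 0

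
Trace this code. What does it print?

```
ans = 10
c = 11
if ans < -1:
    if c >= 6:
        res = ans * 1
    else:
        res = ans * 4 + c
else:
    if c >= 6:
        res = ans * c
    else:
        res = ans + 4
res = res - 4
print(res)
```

106

ans=10, c=11
ans < -1 is False; c >= 6 is True
→ res = ans * c = 110
res = 110-4 = 106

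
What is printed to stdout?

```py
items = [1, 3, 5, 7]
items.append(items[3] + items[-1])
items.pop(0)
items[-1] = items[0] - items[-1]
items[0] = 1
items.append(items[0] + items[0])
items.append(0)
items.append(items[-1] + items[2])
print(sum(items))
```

append items[3]+items[-1] = 7+7 = 14 → [1, 3, 5, 7, 14]
pop(0) removes 1 → [3, 5, 7, 14]
items[-1] = items[0]-items[-1] = 3-14 = -11 → [3, 5, 7, -11]
items[0] = 1 → [1, 5, 7, -11]
append items[0]+items[0] = 1+1 = 2 → [1, 5, 7, -11, 2]
append 0 → [1, 5, 7, -11, 2, 0]
append items[-1]+items[2] = 0+7 = 7 → [1, 5, 7, -11, 2, 0, 7]
sum = 11

11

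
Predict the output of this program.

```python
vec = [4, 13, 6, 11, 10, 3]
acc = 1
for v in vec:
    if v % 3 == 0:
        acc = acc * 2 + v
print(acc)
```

19

v=4: not %3==0
v=13: not %3==0
v=6: %3==0, acc = 1*2+6 = 8
v=11: not %3==0
v=10: not %3==0
v=3: %3==0, acc = 8*2+3 = 19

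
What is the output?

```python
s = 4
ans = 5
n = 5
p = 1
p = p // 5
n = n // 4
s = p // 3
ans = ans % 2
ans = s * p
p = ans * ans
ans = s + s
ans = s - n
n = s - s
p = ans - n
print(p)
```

p = 1//5 = 0
n = 5//4 = 1
s = 0//3 = 0
ans = 5%2 = 1
ans = 0*0 = 0
p = 0*0 = 0
ans = 0+0 = 0
ans = 0-1 = -1
n = 0-0 = 0
p = (-1)-0 = -1

-1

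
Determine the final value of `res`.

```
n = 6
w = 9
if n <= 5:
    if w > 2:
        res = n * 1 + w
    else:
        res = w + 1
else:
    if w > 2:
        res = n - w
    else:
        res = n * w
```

-3

n=6, w=9
n <= 5 is False; w > 2 is True
→ res = n - w = -3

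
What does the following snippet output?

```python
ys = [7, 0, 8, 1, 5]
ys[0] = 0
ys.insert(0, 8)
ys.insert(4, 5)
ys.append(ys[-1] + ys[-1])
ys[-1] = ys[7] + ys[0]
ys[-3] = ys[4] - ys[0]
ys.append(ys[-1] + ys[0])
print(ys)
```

ys[0] = 0 → [0, 0, 8, 1, 5]
insert 8 at 0 → [8, 0, 0, 8, 1, 5]
insert 5 at 4 → [8, 0, 0, 8, 5, 1, 5]
append ys[-1]+ys[-1] = 5+5 = 10 → [8, 0, 0, 8, 5, 1, 5, 10]
ys[-1] = ys[7]+ys[0] = 10+8 = 18 → [8, 0, 0, 8, 5, 1, 5, 18]
ys[-3] = ys[4]-ys[0] = 5-8 = -3 → [8, 0, 0, 8, 5, -3, 5, 18]
append ys[-1]+ys[0] = 18+8 = 26 → [8, 0, 0, 8, 5, -3, 5, 18, 26]

[8, 0, 0, 8, 5, -3, 5, 18, 26]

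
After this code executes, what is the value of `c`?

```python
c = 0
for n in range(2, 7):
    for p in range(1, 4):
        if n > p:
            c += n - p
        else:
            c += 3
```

40

n=2,p=1: 2>1, c = 0+1 = 1
n=2,p=2: not 2>2, c = 1+3 = 4
n=2,p=3: not 2>3, c = 4+3 = 7
n=3,p=1: 3>1, c = 7+2 = 9
n=3,p=2: 3>2, c = 9+1 = 10
n=3,p=3: not 3>3, c = 10+3 = 13
n=4,p=1: 4>1, c = 13+3 = 16
n=4,p=2: 4>2, c = 16+2 = 18
n=4,p=3: 4>3, c = 18+1 = 19
n=5,p=1: 5>1, c = 19+4 = 23
n=5,p=2: 5>2, c = 23+3 = 26
n=5,p=3: 5>3, c = 26+2 = 28
n=6,p=1: 6>1, c = 28+5 = 33
n=6,p=2: 6>2, c = 33+4 = 37
n=6,p=3: 6>3, c = 37+3 = 40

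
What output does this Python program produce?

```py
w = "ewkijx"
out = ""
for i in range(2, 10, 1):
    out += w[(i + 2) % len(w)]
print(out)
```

i=2: add w[4]='j' → 'j'
i=3: add w[5]='x' → 'jx'
i=4: add w[0]='e' → 'jxe'
i=5: add w[1]='w' → 'jxew'
i=6: add w[2]='k' → 'jxewk'
i=7: add w[3]='i' → 'jxewki'
i=8: add w[4]='j' → 'jxewkij'
i=9: add w[5]='x' → 'jxewkijx'

jxewkijx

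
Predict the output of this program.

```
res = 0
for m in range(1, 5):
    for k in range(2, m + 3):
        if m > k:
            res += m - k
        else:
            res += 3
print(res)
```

37

m=1,k=2: not 1>2, res = 0+3 = 3
m=1,k=3: not 1>3, res = 3+3 = 6
m=2,k=2: not 2>2, res = 6+3 = 9
m=2,k=3: not 2>3, res = 9+3 = 12
m=2,k=4: not 2>4, res = 12+3 = 15
m=3,k=2: 3>2, res = 15+1 = 16
m=3,k=3: not 3>3, res = 16+3 = 19
m=3,k=4: not 3>4, res = 19+3 = 22
m=3,k=5: not 3>5, res = 22+3 = 25
m=4,k=2: 4>2, res = 25+2 = 27
m=4,k=3: 4>3, res = 27+1 = 28
m=4,k=4: not 4>4, res = 28+3 = 31
m=4,k=5: not 4>5, res = 31+3 = 34
m=4,k=6: not 4>6, res = 34+3 = 37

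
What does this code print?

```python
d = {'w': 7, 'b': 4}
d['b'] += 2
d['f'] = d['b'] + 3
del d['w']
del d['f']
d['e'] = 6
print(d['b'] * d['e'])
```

d['b'] = 4+2 = 6 → {'w': 7, 'b': 6}
d['f'] = d['b']+3 = 9 → {'w': 7, 'b': 6, 'f': 9}
del 'w' → {'b': 6, 'f': 9}
del 'f' → {'b': 6}
d['e'] = 6 → {'b': 6, 'e': 6}
d['b']*d['e'] = 6*6 = 36

36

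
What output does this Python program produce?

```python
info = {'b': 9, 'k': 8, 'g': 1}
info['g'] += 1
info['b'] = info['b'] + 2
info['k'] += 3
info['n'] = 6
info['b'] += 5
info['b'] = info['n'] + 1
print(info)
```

{'b': 7, 'k': 11, 'g': 2, 'n': 6}

info['g'] = 1+1 = 2 → {'b': 9, 'k': 8, 'g': 2}
info['b'] = info['b']+2 = 11 → {'b': 11, 'k': 8, 'g': 2}
info['k'] = 8+3 = 11 → {'b': 11, 'k': 11, 'g': 2}
info['n'] = 6 → {'b': 11, 'k': 11, 'g': 2, 'n': 6}
info['b'] = 11+5 = 16 → {'b': 16, 'k': 11, 'g': 2, 'n': 6}
info['b'] = info['n']+1 = 7 → {'b': 7, 'k': 11, 'g': 2, 'n': 6}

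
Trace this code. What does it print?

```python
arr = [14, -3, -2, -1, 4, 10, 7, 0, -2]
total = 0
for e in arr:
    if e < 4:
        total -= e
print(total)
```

e=14: not <4
e=-3: <4, total = 0-(-3) = 3
e=-2: <4, total = 3-(-2) = 5
e=-1: <4, total = 5-(-1) = 6
e=4: not <4
e=10: not <4
e=7: not <4
e=0: <4, total = 6-0 = 6
e=-2: <4, total = 6-(-2) = 8

8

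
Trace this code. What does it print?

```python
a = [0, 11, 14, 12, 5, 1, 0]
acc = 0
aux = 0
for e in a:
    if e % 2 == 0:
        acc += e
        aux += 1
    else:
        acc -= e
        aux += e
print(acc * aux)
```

e=0: even, acc = 0+0 = 0; aux=1
e=11: not even, acc = 0-11 = -11; aux=12
e=14: even, acc = (-11)+14 = 3; aux=13
e=12: even, acc = 3+12 = 15; aux=14
e=5: not even, acc = 15-5 = 10; aux=19
e=1: not even, acc = 10-1 = 9; aux=20
e=0: even, acc = 9+0 = 9; aux=21
acc*aux = 9*21 = 189

189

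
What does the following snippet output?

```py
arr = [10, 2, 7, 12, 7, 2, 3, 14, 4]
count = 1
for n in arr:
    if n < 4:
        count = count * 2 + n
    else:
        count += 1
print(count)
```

45

n=10: not <4, count = 1+1 = 2
n=2: <4, count = 2*2+2 = 6
n=7: not <4, count = 6+1 = 7
n=12: not <4, count = 7+1 = 8
n=7: not <4, count = 8+1 = 9
n=2: <4, count = 9*2+2 = 20
n=3: <4, count = 20*2+3 = 43
n=14: not <4, count = 43+1 = 44
n=4: not <4, count = 44+1 = 45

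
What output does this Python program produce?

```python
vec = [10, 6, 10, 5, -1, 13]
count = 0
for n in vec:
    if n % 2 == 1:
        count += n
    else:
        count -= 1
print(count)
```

n=10: not odd, count = 0-1 = -1
n=6: not odd, count = (-1)-1 = -2
n=10: not odd, count = (-2)-1 = -3
n=5: odd, count = (-3)+5 = 2
n=-1: odd, count = 2+(-1) = 1
n=13: odd, count = 1+13 = 14

14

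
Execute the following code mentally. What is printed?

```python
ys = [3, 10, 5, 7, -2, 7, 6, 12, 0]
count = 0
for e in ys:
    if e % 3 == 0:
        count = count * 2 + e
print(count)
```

e=3: %3==0, count = 0*2+3 = 3
e=10: not %3==0
e=5: not %3==0
e=7: not %3==0
e=-2: not %3==0
e=7: not %3==0
e=6: %3==0, count = 3*2+6 = 12
e=12: %3==0, count = 12*2+12 = 36
e=0: %3==0, count = 36*2+0 = 72

72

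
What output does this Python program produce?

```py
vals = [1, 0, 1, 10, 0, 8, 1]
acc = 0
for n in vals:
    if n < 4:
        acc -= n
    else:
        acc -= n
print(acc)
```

n=1: <4, acc = 0-1 = -1
n=0: <4, acc = (-1)-0 = -1
n=1: <4, acc = (-1)-1 = -2
n=10: not <4, acc = (-2)-10 = -12
n=0: <4, acc = (-12)-0 = -12
n=8: not <4, acc = (-12)-8 = -20
n=1: <4, acc = (-20)-1 = -21

-21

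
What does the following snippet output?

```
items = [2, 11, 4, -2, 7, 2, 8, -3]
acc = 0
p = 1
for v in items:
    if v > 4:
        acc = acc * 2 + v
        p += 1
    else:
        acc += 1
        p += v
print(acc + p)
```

92

v=2: not >4, acc = 0+1 = 1; p=3
v=11: >4, acc = 1*2+11 = 13; p=4
v=4: not >4, acc = 13+1 = 14; p=8
v=-2: not >4, acc = 14+1 = 15; p=6
v=7: >4, acc = 15*2+7 = 37; p=7
v=2: not >4, acc = 37+1 = 38; p=9
v=8: >4, acc = 38*2+8 = 84; p=10
v=-3: not >4, acc = 84+1 = 85; p=7
acc+p = 85+7 = 92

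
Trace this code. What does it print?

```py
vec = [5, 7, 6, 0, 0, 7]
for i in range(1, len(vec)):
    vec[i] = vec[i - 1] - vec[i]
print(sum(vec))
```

-36

i=1: vec[1] = 5-7 = -2 → [5, -2, 6, 0, 0, 7]
i=2: vec[2] = (-2)-6 = -8 → [5, -2, -8, 0, 0, 7]
i=3: vec[3] = (-8)-0 = -8 → [5, -2, -8, -8, 0, 7]
i=4: vec[4] = (-8)-0 = -8 → [5, -2, -8, -8, -8, 7]
i=5: vec[5] = (-8)-7 = -15 → [5, -2, -8, -8, -8, -15]
sum = -36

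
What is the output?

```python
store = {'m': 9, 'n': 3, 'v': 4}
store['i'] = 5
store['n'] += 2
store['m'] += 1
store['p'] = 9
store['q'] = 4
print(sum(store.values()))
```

store['i'] = 5 → {'m': 9, 'n': 3, 'v': 4, 'i': 5}
store['n'] = 3+2 = 5 → {'m': 9, 'n': 5, 'v': 4, 'i': 5}
store['m'] = 9+1 = 10 → {'m': 10, 'n': 5, 'v': 4, 'i': 5}
store['p'] = 9 → {'m': 10, 'n': 5, 'v': 4, 'i': 5, 'p': 9}
store['q'] = 4 → {'m': 10, 'n': 5, 'v': 4, 'i': 5, 'p': 9, 'q': 4}
sum of values = 37

37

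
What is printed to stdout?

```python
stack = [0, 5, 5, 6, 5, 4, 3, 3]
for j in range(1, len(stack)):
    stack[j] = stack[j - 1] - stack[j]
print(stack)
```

j=1: stack[1] = 0-5 = -5 → [0, -5, 5, 6, 5, 4, 3, 3]
j=2: stack[2] = (-5)-5 = -10 → [0, -5, -10, 6, 5, 4, 3, 3]
j=3: stack[3] = (-10)-6 = -16 → [0, -5, -10, -16, 5, 4, 3, 3]
j=4: stack[4] = (-16)-5 = -21 → [0, -5, -10, -16, -21, 4, 3, 3]
j=5: stack[5] = (-21)-4 = -25 → [0, -5, -10, -16, -21, -25, 3, 3]
j=6: stack[6] = (-25)-3 = -28 → [0, -5, -10, -16, -21, -25, -28, 3]
j=7: stack[7] = (-28)-3 = -31 → [0, -5, -10, -16, -21, -25, -28, -31]

[0, -5, -10, -16, -21, -25, -28, -31]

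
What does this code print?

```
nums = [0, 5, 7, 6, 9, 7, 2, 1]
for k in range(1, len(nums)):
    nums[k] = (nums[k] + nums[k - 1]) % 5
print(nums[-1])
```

2

k=1: nums[1] = (5+0)%5 = 0 → [0, 0, 7, 6, 9, 7, 2, 1]
k=2: nums[2] = (7+0)%5 = 2 → [0, 0, 2, 6, 9, 7, 2, 1]
k=3: nums[3] = (6+2)%5 = 3 → [0, 0, 2, 3, 9, 7, 2, 1]
k=4: nums[4] = (9+3)%5 = 2 → [0, 0, 2, 3, 2, 7, 2, 1]
k=5: nums[5] = (7+2)%5 = 4 → [0, 0, 2, 3, 2, 4, 2, 1]
k=6: nums[6] = (2+4)%5 = 1 → [0, 0, 2, 3, 2, 4, 1, 1]
k=7: nums[7] = (1+1)%5 = 2 → [0, 0, 2, 3, 2, 4, 1, 2]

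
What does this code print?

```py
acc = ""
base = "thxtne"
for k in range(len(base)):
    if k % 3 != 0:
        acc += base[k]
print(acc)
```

hxne

k=0: skip
k=1: add 'h' → 'h'
k=2: add 'x' → 'hx'
k=3: skip
k=4: add 'n' → 'hxn'
k=5: add 'e' → 'hxne'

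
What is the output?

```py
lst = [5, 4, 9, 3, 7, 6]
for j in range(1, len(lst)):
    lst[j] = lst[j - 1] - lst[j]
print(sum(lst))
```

j=1: lst[1] = 5-4 = 1 → [5, 1, 9, 3, 7, 6]
j=2: lst[2] = 1-9 = -8 → [5, 1, -8, 3, 7, 6]
j=3: lst[3] = (-8)-3 = -11 → [5, 1, -8, -11, 7, 6]
j=4: lst[4] = (-11)-7 = -18 → [5, 1, -8, -11, -18, 6]
j=5: lst[5] = (-18)-6 = -24 → [5, 1, -8, -11, -18, -24]
sum = -55

-55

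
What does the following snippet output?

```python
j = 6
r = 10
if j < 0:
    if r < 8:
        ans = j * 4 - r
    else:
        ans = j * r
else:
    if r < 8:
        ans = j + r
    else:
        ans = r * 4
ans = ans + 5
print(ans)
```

45

j=6, r=10
j < 0 is False; r < 8 is False
→ ans = r * 4 = 40
ans = 40+5 = 45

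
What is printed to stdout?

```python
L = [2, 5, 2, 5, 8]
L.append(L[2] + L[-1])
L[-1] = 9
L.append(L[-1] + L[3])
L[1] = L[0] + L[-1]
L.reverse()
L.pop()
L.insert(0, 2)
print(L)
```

[2, 14, 9, 8, 5, 2, 16]

append L[2]+L[-1] = 2+8 = 10 → [2, 5, 2, 5, 8, 10]
L[-1] = 9 → [2, 5, 2, 5, 8, 9]
append L[-1]+L[3] = 9+5 = 14 → [2, 5, 2, 5, 8, 9, 14]
L[1] = L[0]+L[-1] = 2+14 = 16 → [2, 16, 2, 5, 8, 9, 14]
reverse → [14, 9, 8, 5, 2, 16, 2]
pop() removes 2 → [14, 9, 8, 5, 2, 16]
insert 2 at 0 → [2, 14, 9, 8, 5, 2, 16]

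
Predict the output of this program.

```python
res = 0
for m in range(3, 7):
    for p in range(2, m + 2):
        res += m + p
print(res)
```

156

m=3,p=2: res = 0+5 = 5
m=3,p=3: res = 5+6 = 11
m=3,p=4: res = 11+7 = 18
m=4,p=2: res = 18+6 = 24
m=4,p=3: res = 24+7 = 31
m=4,p=4: res = 31+8 = 39
m=4,p=5: res = 39+9 = 48
m=5,p=2: res = 48+7 = 55
m=5,p=3: res = 55+8 = 63
m=5,p=4: res = 63+9 = 72
m=5,p=5: res = 72+10 = 82
m=5,p=6: res = 82+11 = 93
m=6,p=2: res = 93+8 = 101
m=6,p=3: res = 101+9 = 110
m=6,p=4: res = 110+10 = 120
m=6,p=5: res = 120+11 = 131
m=6,p=6: res = 131+12 = 143
m=6,p=7: res = 143+13 = 156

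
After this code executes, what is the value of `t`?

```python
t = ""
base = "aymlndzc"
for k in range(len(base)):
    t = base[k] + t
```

'czdnlmya'

k=0: prepend 'a' → 'a'
k=1: prepend 'y' → 'ya'
k=2: prepend 'm' → 'mya'
k=3: prepend 'l' → 'lmya'
k=4: prepend 'n' → 'nlmya'
k=5: prepend 'd' → 'dnlmya'
k=6: prepend 'z' → 'zdnlmya'
k=7: prepend 'c' → 'czdnlmya'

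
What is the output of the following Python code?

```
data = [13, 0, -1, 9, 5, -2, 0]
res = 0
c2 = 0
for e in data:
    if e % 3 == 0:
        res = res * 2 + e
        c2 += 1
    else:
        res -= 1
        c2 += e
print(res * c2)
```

36

e=13: not %3==0, res = 0-1 = -1; c2=13
e=0: %3==0, res = (-1)*2+0 = -2; c2=14
e=-1: not %3==0, res = (-2)-1 = -3; c2=13
e=9: %3==0, res = (-3)*2+9 = 3; c2=14
e=5: not %3==0, res = 3-1 = 2; c2=19
e=-2: not %3==0, res = 2-1 = 1; c2=17
e=0: %3==0, res = 1*2+0 = 2; c2=18
res*c2 = 2*18 = 36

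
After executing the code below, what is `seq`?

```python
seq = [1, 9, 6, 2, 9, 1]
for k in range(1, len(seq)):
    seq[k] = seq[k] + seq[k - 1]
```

k=1: seq[1] = 9+1 = 10 → [1, 10, 6, 2, 9, 1]
k=2: seq[2] = 6+10 = 16 → [1, 10, 16, 2, 9, 1]
k=3: seq[3] = 2+16 = 18 → [1, 10, 16, 18, 9, 1]
k=4: seq[4] = 9+18 = 27 → [1, 10, 16, 18, 27, 1]
k=5: seq[5] = 1+27 = 28 → [1, 10, 16, 18, 27, 28]

[1, 10, 16, 18, 27, 28]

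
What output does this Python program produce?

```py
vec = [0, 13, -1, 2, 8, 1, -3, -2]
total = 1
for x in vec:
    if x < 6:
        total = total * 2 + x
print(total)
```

x=0: <6, total = 1*2+0 = 2
x=13: not <6
x=-1: <6, total = 2*2+(-1) = 3
x=2: <6, total = 3*2+2 = 8
x=8: not <6
x=1: <6, total = 8*2+1 = 17
x=-3: <6, total = 17*2+(-3) = 31
x=-2: <6, total = 31*2+(-2) = 60

60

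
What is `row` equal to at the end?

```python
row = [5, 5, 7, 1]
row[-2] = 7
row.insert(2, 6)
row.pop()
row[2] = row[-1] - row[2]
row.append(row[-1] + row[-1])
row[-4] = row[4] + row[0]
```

row[-2] = 7 → [5, 5, 7, 1]
insert 6 at 2 → [5, 5, 6, 7, 1]
pop() removes 1 → [5, 5, 6, 7]
row[2] = row[-1]-row[2] = 7-6 = 1 → [5, 5, 1, 7]
append row[-1]+row[-1] = 7+7 = 14 → [5, 5, 1, 7, 14]
row[-4] = row[4]+row[0] = 14+5 = 19 → [5, 19, 1, 7, 14]

[5, 19, 1, 7, 14]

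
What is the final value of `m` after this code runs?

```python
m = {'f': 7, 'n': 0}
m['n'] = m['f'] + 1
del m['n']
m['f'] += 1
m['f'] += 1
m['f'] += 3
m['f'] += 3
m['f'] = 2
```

m['n'] = m['f']+1 = 8 → {'f': 7, 'n': 8}
del 'n' → {'f': 7}
m['f'] = 7+1 = 8 → {'f': 8}
m['f'] = 8+1 = 9 → {'f': 9}
m['f'] = 9+3 = 12 → {'f': 12}
m['f'] = 12+3 = 15 → {'f': 15}
m['f'] = 2 → {'f': 2}

{'f': 2}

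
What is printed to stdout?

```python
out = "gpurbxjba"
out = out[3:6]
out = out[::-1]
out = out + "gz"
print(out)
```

slice [3:6] → 'rbx'
reverse → 'xbr'
+ 'gz' → 'xbrgz'

xbrgz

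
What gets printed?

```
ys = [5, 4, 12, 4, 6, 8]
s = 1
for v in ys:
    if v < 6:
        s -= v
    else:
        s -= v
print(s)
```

-38

v=5: <6, s = 1-5 = -4
v=4: <6, s = (-4)-4 = -8
v=12: not <6, s = (-8)-12 = -20
v=4: <6, s = (-20)-4 = -24
v=6: not <6, s = (-24)-6 = -30
v=8: not <6, s = (-30)-8 = -38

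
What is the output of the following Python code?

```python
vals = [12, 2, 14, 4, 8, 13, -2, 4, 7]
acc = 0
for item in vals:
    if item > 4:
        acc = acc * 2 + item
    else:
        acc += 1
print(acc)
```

item=12: >4, acc = 0*2+12 = 12
item=2: not >4, acc = 12+1 = 13
item=14: >4, acc = 13*2+14 = 40
item=4: not >4, acc = 40+1 = 41
item=8: >4, acc = 41*2+8 = 90
item=13: >4, acc = 90*2+13 = 193
item=-2: not >4, acc = 193+1 = 194
item=4: not >4, acc = 194+1 = 195
item=7: >4, acc = 195*2+7 = 397

397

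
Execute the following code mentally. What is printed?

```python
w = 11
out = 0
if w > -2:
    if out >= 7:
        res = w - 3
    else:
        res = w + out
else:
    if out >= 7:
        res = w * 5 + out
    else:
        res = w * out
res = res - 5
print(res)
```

w=11, out=0
w > -2 is True; out >= 7 is False
→ res = w + out = 11
res = 11-5 = 6

6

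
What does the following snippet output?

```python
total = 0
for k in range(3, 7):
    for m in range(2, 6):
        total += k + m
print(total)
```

k=3,m=2: total = 0+5 = 5
k=3,m=3: total = 5+6 = 11
k=3,m=4: total = 11+7 = 18
k=3,m=5: total = 18+8 = 26
k=4,m=2: total = 26+6 = 32
k=4,m=3: total = 32+7 = 39
k=4,m=4: total = 39+8 = 47
k=4,m=5: total = 47+9 = 56
k=5,m=2: total = 56+7 = 63
k=5,m=3: total = 63+8 = 71
k=5,m=4: total = 71+9 = 80
k=5,m=5: total = 80+10 = 90
k=6,m=2: total = 90+8 = 98
k=6,m=3: total = 98+9 = 107
k=6,m=4: total = 107+10 = 117
k=6,m=5: total = 117+11 = 128

128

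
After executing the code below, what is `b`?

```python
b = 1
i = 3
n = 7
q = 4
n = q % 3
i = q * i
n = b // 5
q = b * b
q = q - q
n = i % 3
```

n = 4%3 = 1
i = 4*3 = 12
n = 1//5 = 0
q = 1*1 = 1
q = 1-1 = 0
n = 12%3 = 0

1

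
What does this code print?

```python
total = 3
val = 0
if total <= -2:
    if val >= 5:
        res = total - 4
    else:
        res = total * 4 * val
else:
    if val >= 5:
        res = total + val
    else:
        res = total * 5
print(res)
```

15

total=3, val=0
total <= -2 is False; val >= 5 is False
→ res = total * 5 = 15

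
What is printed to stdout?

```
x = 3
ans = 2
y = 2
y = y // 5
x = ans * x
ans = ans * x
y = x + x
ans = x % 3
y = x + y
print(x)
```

6

y = 2//5 = 0
x = 2*3 = 6
ans = 2*6 = 12
y = 6+6 = 12
ans = 6%3 = 0
y = 6+12 = 18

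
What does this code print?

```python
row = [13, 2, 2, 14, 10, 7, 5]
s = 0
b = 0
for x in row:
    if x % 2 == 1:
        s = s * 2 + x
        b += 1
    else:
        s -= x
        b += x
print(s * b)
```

-1271

x=13: odd, s = 0*2+13 = 13; b=1
x=2: not odd, s = 13-2 = 11; b=3
x=2: not odd, s = 11-2 = 9; b=5
x=14: not odd, s = 9-14 = -5; b=19
x=10: not odd, s = (-5)-10 = -15; b=29
x=7: odd, s = (-15)*2+7 = -23; b=30
x=5: odd, s = (-23)*2+5 = -41; b=31
s*b = (-41)*31 = -1271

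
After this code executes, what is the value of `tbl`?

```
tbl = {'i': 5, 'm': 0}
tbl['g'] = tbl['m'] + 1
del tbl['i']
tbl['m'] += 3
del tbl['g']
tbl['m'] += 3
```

tbl['g'] = tbl['m']+1 = 1 → {'i': 5, 'm': 0, 'g': 1}
del 'i' → {'m': 0, 'g': 1}
tbl['m'] = 0+3 = 3 → {'m': 3, 'g': 1}
del 'g' → {'m': 3}
tbl['m'] = 3+3 = 6 → {'m': 6}

{'m': 6}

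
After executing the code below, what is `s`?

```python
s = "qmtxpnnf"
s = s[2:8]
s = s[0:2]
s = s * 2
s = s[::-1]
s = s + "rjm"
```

slice [2:8] → 'txpnnf'
slice [0:2] → 'tx'
repeat ×2 → 'txtx'
reverse → 'xtxt'
+ 'rjm' → 'xtxtrjm'

'xtxtrjm'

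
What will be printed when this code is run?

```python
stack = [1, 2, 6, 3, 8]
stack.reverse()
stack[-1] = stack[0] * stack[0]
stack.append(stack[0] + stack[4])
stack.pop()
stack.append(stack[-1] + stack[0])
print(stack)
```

reverse → [8, 3, 6, 2, 1]
stack[-1] = stack[0]*stack[0] = 8*8 = 64 → [8, 3, 6, 2, 64]
append stack[0]+stack[4] = 8+64 = 72 → [8, 3, 6, 2, 64, 72]
pop() removes 72 → [8, 3, 6, 2, 64]
append stack[-1]+stack[0] = 64+8 = 72 → [8, 3, 6, 2, 64, 72]

[8, 3, 6, 2, 64, 72]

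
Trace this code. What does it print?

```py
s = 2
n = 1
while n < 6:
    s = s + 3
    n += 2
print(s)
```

n=1: s = 2+3 = 5
n=3: s = 5+3 = 8
n=5: s = 8+3 = 11

11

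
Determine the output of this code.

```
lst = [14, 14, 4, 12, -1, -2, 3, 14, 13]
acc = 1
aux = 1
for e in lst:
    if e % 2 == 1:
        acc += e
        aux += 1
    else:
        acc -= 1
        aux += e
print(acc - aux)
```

e=14: not odd, acc = 1-1 = 0; aux=15
e=14: not odd, acc = 0-1 = -1; aux=29
e=4: not odd, acc = (-1)-1 = -2; aux=33
e=12: not odd, acc = (-2)-1 = -3; aux=45
e=-1: odd, acc = (-3)+(-1) = -4; aux=46
e=-2: not odd, acc = (-4)-1 = -5; aux=44
e=3: odd, acc = (-5)+3 = -2; aux=45
e=14: not odd, acc = (-2)-1 = -3; aux=59
e=13: odd, acc = (-3)+13 = 10; aux=60
acc-aux = 10-60 = -50

-50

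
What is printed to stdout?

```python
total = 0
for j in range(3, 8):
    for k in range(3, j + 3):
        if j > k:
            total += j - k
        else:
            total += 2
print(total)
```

50

j=3,k=3: not 3>3, total = 0+2 = 2
j=3,k=4: not 3>4, total = 2+2 = 4
j=3,k=5: not 3>5, total = 4+2 = 6
j=4,k=3: 4>3, total = 6+1 = 7
j=4,k=4: not 4>4, total = 7+2 = 9
j=4,k=5: not 4>5, total = 9+2 = 11
j=4,k=6: not 4>6, total = 11+2 = 13
j=5,k=3: 5>3, total = 13+2 = 15
j=5,k=4: 5>4, total = 15+1 = 16
j=5,k=5: not 5>5, total = 16+2 = 18
j=5,k=6: not 5>6, total = 18+2 = 20
j=5,k=7: not 5>7, total = 20+2 = 22
j=6,k=3: 6>3, total = 22+3 = 25
j=6,k=4: 6>4, total = 25+2 = 27
j=6,k=5: 6>5, total = 27+1 = 28
j=6,k=6: not 6>6, total = 28+2 = 30
j=6,k=7: not 6>7, total = 30+2 = 32
j=6,k=8: not 6>8, total = 32+2 = 34
j=7,k=3: 7>3, total = 34+4 = 38
j=7,k=4: 7>4, total = 38+3 = 41
j=7,k=5: 7>5, total = 41+2 = 43
j=7,k=6: 7>6, total = 43+1 = 44
j=7,k=7: not 7>7, total = 44+2 = 46
j=7,k=8: not 7>8, total = 46+2 = 48
j=7,k=9: not 7>9, total = 48+2 = 50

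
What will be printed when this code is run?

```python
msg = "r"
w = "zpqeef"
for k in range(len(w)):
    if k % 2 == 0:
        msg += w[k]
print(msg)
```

rzqe

k=0: add 'z' → 'rz'
k=1: skip
k=2: add 'q' → 'rzq'
k=3: skip
k=4: add 'e' → 'rzqe'
k=5: skip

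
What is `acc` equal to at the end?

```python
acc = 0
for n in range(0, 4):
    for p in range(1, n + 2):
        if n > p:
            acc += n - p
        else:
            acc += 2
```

n=0,p=1: not 0>1, acc = 0+2 = 2
n=1,p=1: not 1>1, acc = 2+2 = 4
n=1,p=2: not 1>2, acc = 4+2 = 6
n=2,p=1: 2>1, acc = 6+1 = 7
n=2,p=2: not 2>2, acc = 7+2 = 9
n=2,p=3: not 2>3, acc = 9+2 = 11
n=3,p=1: 3>1, acc = 11+2 = 13
n=3,p=2: 3>2, acc = 13+1 = 14
n=3,p=3: not 3>3, acc = 14+2 = 16
n=3,p=4: not 3>4, acc = 16+2 = 18

18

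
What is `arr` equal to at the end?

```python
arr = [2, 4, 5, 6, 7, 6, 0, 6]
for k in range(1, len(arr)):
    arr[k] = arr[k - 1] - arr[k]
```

[2, -2, -7, -13, -20, -26, -26, -32]

k=1: arr[1] = 2-4 = -2 → [2, -2, 5, 6, 7, 6, 0, 6]
k=2: arr[2] = (-2)-5 = -7 → [2, -2, -7, 6, 7, 6, 0, 6]
k=3: arr[3] = (-7)-6 = -13 → [2, -2, -7, -13, 7, 6, 0, 6]
k=4: arr[4] = (-13)-7 = -20 → [2, -2, -7, -13, -20, 6, 0, 6]
k=5: arr[5] = (-20)-6 = -26 → [2, -2, -7, -13, -20, -26, 0, 6]
k=6: arr[6] = (-26)-0 = -26 → [2, -2, -7, -13, -20, -26, -26, 6]
k=7: arr[7] = (-26)-6 = -32 → [2, -2, -7, -13, -20, -26, -26, -32]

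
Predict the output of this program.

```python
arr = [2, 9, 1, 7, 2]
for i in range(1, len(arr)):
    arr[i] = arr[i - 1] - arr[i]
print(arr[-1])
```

i=1: arr[1] = 2-9 = -7 → [2, -7, 1, 7, 2]
i=2: arr[2] = (-7)-1 = -8 → [2, -7, -8, 7, 2]
i=3: arr[3] = (-8)-7 = -15 → [2, -7, -8, -15, 2]
i=4: arr[4] = (-15)-2 = -17 → [2, -7, -8, -15, -17]

-17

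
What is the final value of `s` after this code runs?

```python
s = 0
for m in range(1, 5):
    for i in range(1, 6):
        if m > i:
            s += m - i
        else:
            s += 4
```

66

m=1,i=1: not 1>1, s = 0+4 = 4
m=1,i=2: not 1>2, s = 4+4 = 8
m=1,i=3: not 1>3, s = 8+4 = 12
m=1,i=4: not 1>4, s = 12+4 = 16
m=1,i=5: not 1>5, s = 16+4 = 20
m=2,i=1: 2>1, s = 20+1 = 21
m=2,i=2: not 2>2, s = 21+4 = 25
m=2,i=3: not 2>3, s = 25+4 = 29
m=2,i=4: not 2>4, s = 29+4 = 33
m=2,i=5: not 2>5, s = 33+4 = 37
m=3,i=1: 3>1, s = 37+2 = 39
m=3,i=2: 3>2, s = 39+1 = 40
m=3,i=3: not 3>3, s = 40+4 = 44
m=3,i=4: not 3>4, s = 44+4 = 48
m=3,i=5: not 3>5, s = 48+4 = 52
m=4,i=1: 4>1, s = 52+3 = 55
m=4,i=2: 4>2, s = 55+2 = 57
m=4,i=3: 4>3, s = 57+1 = 58
m=4,i=4: not 4>4, s = 58+4 = 62
m=4,i=5: not 4>5, s = 62+4 = 66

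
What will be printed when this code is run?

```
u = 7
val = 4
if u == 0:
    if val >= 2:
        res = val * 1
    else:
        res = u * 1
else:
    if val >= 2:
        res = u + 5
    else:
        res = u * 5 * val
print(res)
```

u=7, val=4
u == 0 is False; val >= 2 is True
→ res = u + 5 = 12

12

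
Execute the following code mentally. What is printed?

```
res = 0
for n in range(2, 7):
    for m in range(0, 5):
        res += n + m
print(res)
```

n=2,m=0: res = 0+2 = 2
n=2,m=1: res = 2+3 = 5
n=2,m=2: res = 5+4 = 9
n=2,m=3: res = 9+5 = 14
n=2,m=4: res = 14+6 = 20
n=3,m=0: res = 20+3 = 23
n=3,m=1: res = 23+4 = 27
n=3,m=2: res = 27+5 = 32
n=3,m=3: res = 32+6 = 38
n=3,m=4: res = 38+7 = 45
n=4,m=0: res = 45+4 = 49
n=4,m=1: res = 49+5 = 54
n=4,m=2: res = 54+6 = 60
n=4,m=3: res = 60+7 = 67
n=4,m=4: res = 67+8 = 75
n=5,m=0: res = 75+5 = 80
n=5,m=1: res = 80+6 = 86
n=5,m=2: res = 86+7 = 93
n=5,m=3: res = 93+8 = 101
n=5,m=4: res = 101+9 = 110
n=6,m=0: res = 110+6 = 116
n=6,m=1: res = 116+7 = 123
n=6,m=2: res = 123+8 = 131
n=6,m=3: res = 131+9 = 140
n=6,m=4: res = 140+10 = 150

150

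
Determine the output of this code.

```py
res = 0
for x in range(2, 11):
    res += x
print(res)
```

x=2: res = 0+2 = 2
x=3: res = 2+3 = 5
x=4: res = 5+4 = 9
x=5: res = 9+5 = 14
x=6: res = 14+6 = 20
x=7: res = 20+7 = 27
x=8: res = 27+8 = 35
x=9: res = 35+9 = 44
x=10: res = 44+10 = 54

54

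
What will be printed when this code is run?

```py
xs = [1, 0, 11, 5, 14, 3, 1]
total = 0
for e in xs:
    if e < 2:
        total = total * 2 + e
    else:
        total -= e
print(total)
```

e=1: <2, total = 0*2+1 = 1
e=0: <2, total = 1*2+0 = 2
e=11: not <2, total = 2-11 = -9
e=5: not <2, total = (-9)-5 = -14
e=14: not <2, total = (-14)-14 = -28
e=3: not <2, total = (-28)-3 = -31
e=1: <2, total = (-31)*2+1 = -61

-61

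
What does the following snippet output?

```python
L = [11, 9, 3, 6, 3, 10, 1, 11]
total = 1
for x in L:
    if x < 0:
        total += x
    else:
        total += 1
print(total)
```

9

x=11: not <0, total = 1+1 = 2
x=9: not <0, total = 2+1 = 3
x=3: not <0, total = 3+1 = 4
x=6: not <0, total = 4+1 = 5
x=3: not <0, total = 5+1 = 6
x=10: not <0, total = 6+1 = 7
x=1: not <0, total = 7+1 = 8
x=11: not <0, total = 8+1 = 9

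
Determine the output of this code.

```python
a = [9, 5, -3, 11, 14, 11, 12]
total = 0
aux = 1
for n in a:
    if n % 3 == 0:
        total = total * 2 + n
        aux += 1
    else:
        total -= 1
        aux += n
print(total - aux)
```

n=9: %3==0, total = 0*2+9 = 9; aux=2
n=5: not %3==0, total = 9-1 = 8; aux=7
n=-3: %3==0, total = 8*2+(-3) = 13; aux=8
n=11: not %3==0, total = 13-1 = 12; aux=19
n=14: not %3==0, total = 12-1 = 11; aux=33
n=11: not %3==0, total = 11-1 = 10; aux=44
n=12: %3==0, total = 10*2+12 = 32; aux=45
total-aux = 32-45 = -13

-13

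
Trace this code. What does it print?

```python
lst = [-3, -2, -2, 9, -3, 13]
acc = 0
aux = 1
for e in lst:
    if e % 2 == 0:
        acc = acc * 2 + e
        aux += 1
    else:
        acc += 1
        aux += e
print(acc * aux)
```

19

e=-3: not even, acc = 0+1 = 1; aux=-2
e=-2: even, acc = 1*2+(-2) = 0; aux=-1
e=-2: even, acc = 0*2+(-2) = -2; aux=0
e=9: not even, acc = (-2)+1 = -1; aux=9
e=-3: not even, acc = (-1)+1 = 0; aux=6
e=13: not even, acc = 0+1 = 1; aux=19
acc*aux = 1*19 = 19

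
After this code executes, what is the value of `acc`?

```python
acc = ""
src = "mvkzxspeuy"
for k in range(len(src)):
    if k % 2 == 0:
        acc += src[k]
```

'mkxpu'

k=0: add 'm' → 'm'
k=1: skip
k=2: add 'k' → 'mk'
k=3: skip
k=4: add 'x' → 'mkx'
k=5: skip
k=6: add 'p' → 'mkxp'
k=7: skip
k=8: add 'u' → 'mkxpu'
k=9: skip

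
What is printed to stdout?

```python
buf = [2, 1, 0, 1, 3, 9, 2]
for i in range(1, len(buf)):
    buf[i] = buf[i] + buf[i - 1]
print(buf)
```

i=1: buf[1] = 1+2 = 3 → [2, 3, 0, 1, 3, 9, 2]
i=2: buf[2] = 0+3 = 3 → [2, 3, 3, 1, 3, 9, 2]
i=3: buf[3] = 1+3 = 4 → [2, 3, 3, 4, 3, 9, 2]
i=4: buf[4] = 3+4 = 7 → [2, 3, 3, 4, 7, 9, 2]
i=5: buf[5] = 9+7 = 16 → [2, 3, 3, 4, 7, 16, 2]
i=6: buf[6] = 2+16 = 18 → [2, 3, 3, 4, 7, 16, 18]

[2, 3, 3, 4, 7, 16, 18]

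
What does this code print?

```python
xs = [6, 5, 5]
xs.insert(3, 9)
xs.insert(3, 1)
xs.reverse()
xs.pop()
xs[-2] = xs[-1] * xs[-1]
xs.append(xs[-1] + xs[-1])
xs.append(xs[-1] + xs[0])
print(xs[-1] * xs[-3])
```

95

insert 9 at 3 → [6, 5, 5, 9]
insert 1 at 3 → [6, 5, 5, 1, 9]
reverse → [9, 1, 5, 5, 6]
pop() removes 6 → [9, 1, 5, 5]
xs[-2] = xs[-1]*xs[-1] = 5*5 = 25 → [9, 1, 25, 5]
append xs[-1]+xs[-1] = 5+5 = 10 → [9, 1, 25, 5, 10]
append xs[-1]+xs[0] = 10+9 = 19 → [9, 1, 25, 5, 10, 19]
xs[-1]*xs[-3] = 19*5 = 95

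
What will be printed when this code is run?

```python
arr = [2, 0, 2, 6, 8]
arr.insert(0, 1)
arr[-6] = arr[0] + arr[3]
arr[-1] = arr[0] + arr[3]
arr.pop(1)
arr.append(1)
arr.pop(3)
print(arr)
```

[3, 0, 2, 5, 1]

insert 1 at 0 → [1, 2, 0, 2, 6, 8]
arr[-6] = arr[0]+arr[3] = 1+2 = 3 → [3, 2, 0, 2, 6, 8]
arr[-1] = arr[0]+arr[3] = 3+2 = 5 → [3, 2, 0, 2, 6, 5]
pop(1) removes 2 → [3, 0, 2, 6, 5]
append 1 → [3, 0, 2, 6, 5, 1]
pop(3) removes 6 → [3, 0, 2, 5, 1]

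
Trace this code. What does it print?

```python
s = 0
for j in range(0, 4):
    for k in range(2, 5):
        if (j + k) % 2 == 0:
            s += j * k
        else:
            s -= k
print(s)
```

j=0,k=2: even sum, s = 0+0 = 0
j=0,k=3: odd sum, s = 0-3 = -3
j=0,k=4: even sum, s = (-3)+0 = -3
j=1,k=2: odd sum, s = (-3)-2 = -5
j=1,k=3: even sum, s = (-5)+3 = -2
j=1,k=4: odd sum, s = (-2)-4 = -6
j=2,k=2: even sum, s = (-6)+4 = -2
j=2,k=3: odd sum, s = (-2)-3 = -5
j=2,k=4: even sum, s = (-5)+8 = 3
j=3,k=2: odd sum, s = 3-2 = 1
j=3,k=3: even sum, s = 1+9 = 10
j=3,k=4: odd sum, s = 10-4 = 6

6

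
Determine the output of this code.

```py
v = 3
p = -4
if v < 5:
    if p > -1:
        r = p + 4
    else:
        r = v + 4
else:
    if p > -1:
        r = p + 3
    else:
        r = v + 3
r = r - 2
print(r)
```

5

v=3, p=-4
v < 5 is True; p > -1 is False
→ r = v + 4 = 7
r = 7-2 = 5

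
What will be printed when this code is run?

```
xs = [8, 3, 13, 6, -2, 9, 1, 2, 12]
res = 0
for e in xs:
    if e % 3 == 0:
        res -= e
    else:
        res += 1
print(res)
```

e=8: not %3==0, res = 0+1 = 1
e=3: %3==0, res = 1-3 = -2
e=13: not %3==0, res = (-2)+1 = -1
e=6: %3==0, res = (-1)-6 = -7
e=-2: not %3==0, res = (-7)+1 = -6
e=9: %3==0, res = (-6)-9 = -15
e=1: not %3==0, res = (-15)+1 = -14
e=2: not %3==0, res = (-14)+1 = -13
e=12: %3==0, res = (-13)-12 = -25

-25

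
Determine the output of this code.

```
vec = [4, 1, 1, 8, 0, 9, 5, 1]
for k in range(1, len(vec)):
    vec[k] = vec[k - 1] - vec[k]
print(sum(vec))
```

-59

k=1: vec[1] = 4-1 = 3 → [4, 3, 1, 8, 0, 9, 5, 1]
k=2: vec[2] = 3-1 = 2 → [4, 3, 2, 8, 0, 9, 5, 1]
k=3: vec[3] = 2-8 = -6 → [4, 3, 2, -6, 0, 9, 5, 1]
k=4: vec[4] = (-6)-0 = -6 → [4, 3, 2, -6, -6, 9, 5, 1]
k=5: vec[5] = (-6)-9 = -15 → [4, 3, 2, -6, -6, -15, 5, 1]
k=6: vec[6] = (-15)-5 = -20 → [4, 3, 2, -6, -6, -15, -20, 1]
k=7: vec[7] = (-20)-1 = -21 → [4, 3, 2, -6, -6, -15, -20, -21]
sum = -59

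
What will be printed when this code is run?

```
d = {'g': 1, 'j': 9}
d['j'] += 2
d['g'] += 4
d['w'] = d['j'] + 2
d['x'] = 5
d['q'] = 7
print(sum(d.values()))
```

41

d['j'] = 9+2 = 11 → {'g': 1, 'j': 11}
d['g'] = 1+4 = 5 → {'g': 5, 'j': 11}
d['w'] = d['j']+2 = 13 → {'g': 5, 'j': 11, 'w': 13}
d['x'] = 5 → {'g': 5, 'j': 11, 'w': 13, 'x': 5}
d['q'] = 7 → {'g': 5, 'j': 11, 'w': 13, 'x': 5, 'q': 7}
sum of values = 41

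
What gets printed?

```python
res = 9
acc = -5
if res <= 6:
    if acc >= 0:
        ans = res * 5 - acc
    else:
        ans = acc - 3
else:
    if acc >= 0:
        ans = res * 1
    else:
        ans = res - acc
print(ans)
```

14

res=9, acc=-5
res <= 6 is False; acc >= 0 is False
→ ans = res - acc = 14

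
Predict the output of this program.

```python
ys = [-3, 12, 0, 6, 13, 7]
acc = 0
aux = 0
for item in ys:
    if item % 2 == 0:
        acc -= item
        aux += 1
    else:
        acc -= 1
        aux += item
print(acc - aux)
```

-41

item=-3: not even, acc = 0-1 = -1; aux=-3
item=12: even, acc = (-1)-12 = -13; aux=-2
item=0: even, acc = (-13)-0 = -13; aux=-1
item=6: even, acc = (-13)-6 = -19; aux=0
item=13: not even, acc = (-19)-1 = -20; aux=13
item=7: not even, acc = (-20)-1 = -21; aux=20
acc-aux = (-21)-20 = -41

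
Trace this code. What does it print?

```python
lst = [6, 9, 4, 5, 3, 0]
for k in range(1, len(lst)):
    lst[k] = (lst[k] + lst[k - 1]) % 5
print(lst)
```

k=1: lst[1] = (9+6)%5 = 0 → [6, 0, 4, 5, 3, 0]
k=2: lst[2] = (4+0)%5 = 4 → [6, 0, 4, 5, 3, 0]
k=3: lst[3] = (5+4)%5 = 4 → [6, 0, 4, 4, 3, 0]
k=4: lst[4] = (3+4)%5 = 2 → [6, 0, 4, 4, 2, 0]
k=5: lst[5] = (0+2)%5 = 2 → [6, 0, 4, 4, 2, 2]

[6, 0, 4, 4, 2, 2]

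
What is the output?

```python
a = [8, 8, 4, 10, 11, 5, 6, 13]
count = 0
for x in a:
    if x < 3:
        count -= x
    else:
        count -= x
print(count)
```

x=8: not <3, count = 0-8 = -8
x=8: not <3, count = (-8)-8 = -16
x=4: not <3, count = (-16)-4 = -20
x=10: not <3, count = (-20)-10 = -30
x=11: not <3, count = (-30)-11 = -41
x=5: not <3, count = (-41)-5 = -46
x=6: not <3, count = (-46)-6 = -52
x=13: not <3, count = (-52)-13 = -65

-65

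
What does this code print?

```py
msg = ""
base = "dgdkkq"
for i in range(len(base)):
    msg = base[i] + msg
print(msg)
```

qkkdgd

i=0: prepend 'd' → 'd'
i=1: prepend 'g' → 'gd'
i=2: prepend 'd' → 'dgd'
i=3: prepend 'k' → 'kdgd'
i=4: prepend 'k' → 'kkdgd'
i=5: prepend 'q' → 'qkkdgd'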